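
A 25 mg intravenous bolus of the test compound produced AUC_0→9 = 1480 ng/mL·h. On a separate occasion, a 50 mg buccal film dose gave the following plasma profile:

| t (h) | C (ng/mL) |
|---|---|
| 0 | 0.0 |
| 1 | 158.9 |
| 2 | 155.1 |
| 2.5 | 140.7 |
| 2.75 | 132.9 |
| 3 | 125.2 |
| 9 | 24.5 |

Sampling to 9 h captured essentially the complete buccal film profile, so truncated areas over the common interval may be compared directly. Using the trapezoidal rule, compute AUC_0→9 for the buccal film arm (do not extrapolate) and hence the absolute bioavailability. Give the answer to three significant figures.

F = 0.279

Trapezoidal AUC_0→9 (buccal film):
  [0→1]: (0.0+158.9)/2 × 1 = 79.45
  [1→2]: (158.9+155.1)/2 × 1 = 157.0
  [2→2.5]: (155.1+140.7)/2 × 0.5 = 73.95
  [2.5→2.75]: (140.7+132.9)/2 × 0.25 = 34.2
  [2.75→3]: (132.9+125.2)/2 × 0.25 = 32.2625
  [3→9]: (125.2+24.5)/2 × 6 = 449.1
  Sum = 825.9625 ng/mL·h
F = (AUC_ev/D_ev)/(AUC_iv/D_iv) = (825.9625/50)/(1480/25) = 16.51925/59.2 = 0.2790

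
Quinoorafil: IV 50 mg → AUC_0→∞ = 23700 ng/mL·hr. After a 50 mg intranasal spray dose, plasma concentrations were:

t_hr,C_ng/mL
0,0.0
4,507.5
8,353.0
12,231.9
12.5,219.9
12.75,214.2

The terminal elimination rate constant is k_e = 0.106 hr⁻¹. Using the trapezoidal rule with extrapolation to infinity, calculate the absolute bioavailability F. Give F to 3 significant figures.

Trapezoidal AUC_0→12.75 (intranasal spray):
  [0→4]: (0.0+507.5)/2 × 4 = 1015.0
  [4→8]: (507.5+353.0)/2 × 4 = 1721.0
  [8→12]: (353.0+231.9)/2 × 4 = 1169.8
  [12→12.5]: (231.9+219.9)/2 × 0.5 = 112.95
  [12.5→12.75]: (219.9+214.2)/2 × 0.25 = 54.2625
  Sum = 4073.0125 ng/mL·hr
Tail: C_last/k_e = 214.2/0.106 = 2020.755
AUC_0→∞ (intranasal spray) = 4073.0125 + 2020.755 = 6093.7675 ng/mL·hr
F = (AUC_ev/D_ev)/(AUC_iv/D_iv) = (6093.7675/50)/(23700/50) = 121.87535/474 = 0.2571

F = 0.257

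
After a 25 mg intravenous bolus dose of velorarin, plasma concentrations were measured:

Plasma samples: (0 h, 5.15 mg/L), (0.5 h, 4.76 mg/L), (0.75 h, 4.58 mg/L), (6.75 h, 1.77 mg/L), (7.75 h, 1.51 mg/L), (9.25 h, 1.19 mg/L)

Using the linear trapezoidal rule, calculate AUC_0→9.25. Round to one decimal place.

Trapezoidal AUC_0→9.25:
  [0→0.5]: (5.15+4.76)/2 × 0.5 = 2.4775
  [0.5→0.75]: (4.76+4.58)/2 × 0.25 = 1.1675
  [0.75→6.75]: (4.58+1.77)/2 × 6 = 19.05
  [6.75→7.75]: (1.77+1.51)/2 × 1 = 1.64
  [7.75→9.25]: (1.51+1.19)/2 × 1.5 = 2.025
  Sum = 26.36 mg/L·h

AUC = 26.4 mg/L·h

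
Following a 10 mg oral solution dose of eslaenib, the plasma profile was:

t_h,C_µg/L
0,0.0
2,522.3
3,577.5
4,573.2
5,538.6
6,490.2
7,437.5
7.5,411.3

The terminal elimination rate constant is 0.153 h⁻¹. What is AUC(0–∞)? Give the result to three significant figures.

AUC = 6080 µg/L·h

Trapezoidal AUC_0→7.5:
  [0→2]: (0.0+522.3)/2 × 2 = 522.3
  [2→3]: (522.3+577.5)/2 × 1 = 549.9
  [3→4]: (577.5+573.2)/2 × 1 = 575.35
  [4→5]: (573.2+538.6)/2 × 1 = 555.9
  [5→6]: (538.6+490.2)/2 × 1 = 514.4
  [6→7]: (490.2+437.5)/2 × 1 = 463.85
  [7→7.5]: (437.5+411.3)/2 × 0.5 = 212.2
  Sum = 3393.9 µg/L·h
Extrapolated tail: C_last / k_e = 411.3 / 0.153 = 2688.235
AUC_0→∞ = 3393.9 + 2688.235 = 6082.135 µg/L·h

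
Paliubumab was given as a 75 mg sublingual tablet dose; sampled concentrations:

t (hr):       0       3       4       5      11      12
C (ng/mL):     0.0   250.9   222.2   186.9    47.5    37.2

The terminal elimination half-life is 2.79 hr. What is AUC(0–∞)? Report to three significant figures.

AUC = 1710 ng/mL·hr

Trapezoidal AUC_0→12:
  [0→3]: (0.0+250.9)/2 × 3 = 376.35
  [3→4]: (250.9+222.2)/2 × 1 = 236.55
  [4→5]: (222.2+186.9)/2 × 1 = 204.55
  [5→11]: (186.9+47.5)/2 × 6 = 703.2
  [11→12]: (47.5+37.2)/2 × 1 = 42.35
  Sum = 1563.0 ng/mL·hr
k_e = ln2 / t½ = 0.693147 / 2.79 = 0.2484 hr^-1
Extrapolated tail: C_last / k_e = 37.2 / 0.2484 = 149.758
AUC_0→∞ = 1563.0 + 149.758 = 1712.758 ng/mL·hr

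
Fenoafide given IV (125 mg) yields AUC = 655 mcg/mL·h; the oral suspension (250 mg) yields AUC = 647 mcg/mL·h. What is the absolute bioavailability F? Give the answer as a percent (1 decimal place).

F = (AUC_ev / D_ev) / (AUC_iv / D_iv)
  = (647/250) / (655/125)
  = 2.588 / 5.24 = 0.4939
  = 49.39%

F = 49.4%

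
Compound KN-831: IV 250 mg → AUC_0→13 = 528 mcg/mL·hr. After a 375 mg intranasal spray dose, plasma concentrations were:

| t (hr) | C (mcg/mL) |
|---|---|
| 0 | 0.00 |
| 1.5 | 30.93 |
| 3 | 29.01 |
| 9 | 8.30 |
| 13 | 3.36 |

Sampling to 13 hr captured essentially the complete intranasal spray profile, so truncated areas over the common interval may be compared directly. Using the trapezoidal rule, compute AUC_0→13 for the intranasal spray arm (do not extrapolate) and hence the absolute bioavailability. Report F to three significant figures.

F = 0.257

Trapezoidal AUC_0→13 (intranasal spray):
  [0→1.5]: (0.00+30.93)/2 × 1.5 = 23.1975
  [1.5→3]: (30.93+29.01)/2 × 1.5 = 44.955
  [3→9]: (29.01+8.30)/2 × 6 = 111.93
  [9→13]: (8.30+3.36)/2 × 4 = 23.32
  Sum = 203.4025 mcg/mL·hr
F = (AUC_ev/D_ev)/(AUC_iv/D_iv) = (203.4025/375)/(528/250) = 0.542407/2.112 = 0.2568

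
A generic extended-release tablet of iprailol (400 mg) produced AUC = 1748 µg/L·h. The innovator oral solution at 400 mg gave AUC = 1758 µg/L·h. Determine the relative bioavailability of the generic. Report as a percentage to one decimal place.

F_rel = 99.4%

F_rel = (AUC_test/D_test) / (AUC_ref/D_ref)
      = (1748/400) / (1758/400)
      = 4.37 / 4.395 = 0.9943 = 99.43%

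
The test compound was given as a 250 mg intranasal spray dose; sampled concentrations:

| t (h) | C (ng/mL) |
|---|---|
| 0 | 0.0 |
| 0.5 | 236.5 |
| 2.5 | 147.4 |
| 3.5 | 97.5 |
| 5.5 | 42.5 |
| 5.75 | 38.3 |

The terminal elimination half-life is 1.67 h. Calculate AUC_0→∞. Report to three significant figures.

AUC = 808 ng/mL·h

Trapezoidal AUC_0→5.75:
  [0→0.5]: (0.0+236.5)/2 × 0.5 = 59.125
  [0.5→2.5]: (236.5+147.4)/2 × 2 = 383.9
  [2.5→3.5]: (147.4+97.5)/2 × 1 = 122.45
  [3.5→5.5]: (97.5+42.5)/2 × 2 = 140.0
  [5.5→5.75]: (42.5+38.3)/2 × 0.25 = 10.1
  Sum = 715.575 ng/mL·h
k_e = ln2 / t½ = 0.693147 / 1.67 = 0.4151 h^-1
Extrapolated tail: C_last / k_e = 38.3 / 0.4151 = 92.267
AUC_0→∞ = 715.575 + 92.267 = 807.842 ng/mL·h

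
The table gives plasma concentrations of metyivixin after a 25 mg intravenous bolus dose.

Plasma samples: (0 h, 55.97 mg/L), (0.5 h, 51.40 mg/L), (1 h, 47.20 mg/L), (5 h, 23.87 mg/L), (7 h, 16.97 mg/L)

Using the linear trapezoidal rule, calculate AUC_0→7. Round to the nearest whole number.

Trapezoidal AUC_0→7:
  [0→0.5]: (55.97+51.40)/2 × 0.5 = 26.8425
  [0.5→1]: (51.40+47.20)/2 × 0.5 = 24.65
  [1→5]: (47.20+23.87)/2 × 4 = 142.14
  [5→7]: (23.87+16.97)/2 × 2 = 40.84
  Sum = 234.4725 mg/L·h

AUC = 234 mg/L·h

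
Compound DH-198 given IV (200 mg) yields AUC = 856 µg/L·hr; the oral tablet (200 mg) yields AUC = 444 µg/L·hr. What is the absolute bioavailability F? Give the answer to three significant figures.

F = (AUC_ev / D_ev) / (AUC_iv / D_iv)
  = (444/200) / (856/200)
  = 2.22 / 4.28 = 0.5187

F = 0.519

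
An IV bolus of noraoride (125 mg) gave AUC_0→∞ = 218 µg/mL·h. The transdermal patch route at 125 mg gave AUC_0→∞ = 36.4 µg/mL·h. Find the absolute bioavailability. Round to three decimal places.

F = 0.167

F = (AUC_ev / D_ev) / (AUC_iv / D_iv)
  = (36.4/125) / (218/125)
  = 0.2912 / 1.744 = 0.1670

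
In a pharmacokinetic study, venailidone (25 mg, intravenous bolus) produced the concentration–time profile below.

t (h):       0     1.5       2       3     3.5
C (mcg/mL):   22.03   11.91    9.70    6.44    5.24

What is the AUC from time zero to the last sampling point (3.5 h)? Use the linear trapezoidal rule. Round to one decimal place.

Trapezoidal AUC_0→3.5:
  [0→1.5]: (22.03+11.91)/2 × 1.5 = 25.455
  [1.5→2]: (11.91+9.70)/2 × 0.5 = 5.4025
  [2→3]: (9.70+6.44)/2 × 1 = 8.07
  [3→3.5]: (6.44+5.24)/2 × 0.5 = 2.92
  Sum = 41.8475 mcg/mL·h

AUC = 41.8 mcg/mL·h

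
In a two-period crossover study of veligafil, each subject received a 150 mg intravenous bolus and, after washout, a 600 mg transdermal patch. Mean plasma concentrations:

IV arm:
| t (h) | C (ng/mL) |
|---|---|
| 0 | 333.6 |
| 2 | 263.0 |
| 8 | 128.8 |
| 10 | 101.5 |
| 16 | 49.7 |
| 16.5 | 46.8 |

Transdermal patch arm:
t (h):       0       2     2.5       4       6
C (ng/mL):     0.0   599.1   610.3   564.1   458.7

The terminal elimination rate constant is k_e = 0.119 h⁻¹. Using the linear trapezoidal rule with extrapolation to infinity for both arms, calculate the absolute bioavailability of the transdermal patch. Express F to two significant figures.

Trapezoidal AUC_0→16.5 (IV):
  [0→2]: (333.6+263.0)/2 × 2 = 596.6
  [2→8]: (263.0+128.8)/2 × 6 = 1175.4
  [8→10]: (128.8+101.5)/2 × 2 = 230.3
  [10→16]: (101.5+49.7)/2 × 6 = 453.6
  [16→16.5]: (49.7+46.8)/2 × 0.5 = 24.125
  Sum = 2480.025 ng/mL·h
IV tail: 46.8/0.119 = 393.277; AUC_iv,0→∞ = 2480.025 + 393.277 = 2873.302 ng/mL·h
Trapezoidal AUC_0→6 (transdermal patch):
  [0→2]: (0.0+599.1)/2 × 2 = 599.1
  [2→2.5]: (599.1+610.3)/2 × 0.5 = 302.35
  [2.5→4]: (610.3+564.1)/2 × 1.5 = 880.8
  [4→6]: (564.1+458.7)/2 × 2 = 1022.8
  Sum = 2805.05 ng/mL·h
transdermal patch tail: 458.7/0.119 = 3854.622; AUC_ev,0→∞ = 2805.05 + 3854.622 = 6659.672 ng/mL·h
F = (AUC_ev/D_ev)/(AUC_iv/D_iv) = (6659.672/600)/(2873.302/150) = 11.0995/19.1553 = 0.5794

F = 0.58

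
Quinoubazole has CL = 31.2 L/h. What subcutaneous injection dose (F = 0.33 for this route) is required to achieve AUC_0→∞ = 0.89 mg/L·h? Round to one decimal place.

Dose = CL × AUC_0→∞ / F
     = 31.2 × 0.89 / 0.33 = 84.1455 mg

Dose = 84.1 mg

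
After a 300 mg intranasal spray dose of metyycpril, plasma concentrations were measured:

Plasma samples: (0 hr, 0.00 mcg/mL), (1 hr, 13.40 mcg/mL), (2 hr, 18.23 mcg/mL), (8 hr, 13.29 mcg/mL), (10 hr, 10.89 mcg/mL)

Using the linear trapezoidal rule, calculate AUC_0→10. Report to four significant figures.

Trapezoidal AUC_0→10:
  [0→1]: (0.00+13.40)/2 × 1 = 6.7
  [1→2]: (13.40+18.23)/2 × 1 = 15.815
  [2→8]: (18.23+13.29)/2 × 6 = 94.56
  [8→10]: (13.29+10.89)/2 × 2 = 24.18
  Sum = 141.255 mcg/mL·hr

AUC = 141.3 mcg/mL·hr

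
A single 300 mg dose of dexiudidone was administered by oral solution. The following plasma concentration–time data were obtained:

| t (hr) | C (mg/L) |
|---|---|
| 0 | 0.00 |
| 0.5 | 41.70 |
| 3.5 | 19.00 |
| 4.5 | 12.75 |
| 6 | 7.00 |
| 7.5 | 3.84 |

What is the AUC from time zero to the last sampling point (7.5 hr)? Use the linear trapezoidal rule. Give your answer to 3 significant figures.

AUC = 140 mg/L·hr

Trapezoidal AUC_0→7.5:
  [0→0.5]: (0.00+41.70)/2 × 0.5 = 10.425
  [0.5→3.5]: (41.70+19.00)/2 × 3 = 91.05
  [3.5→4.5]: (19.00+12.75)/2 × 1 = 15.875
  [4.5→6]: (12.75+7.00)/2 × 1.5 = 14.8125
  [6→7.5]: (7.00+3.84)/2 × 1.5 = 8.13
  Sum = 140.2925 mg/L·hr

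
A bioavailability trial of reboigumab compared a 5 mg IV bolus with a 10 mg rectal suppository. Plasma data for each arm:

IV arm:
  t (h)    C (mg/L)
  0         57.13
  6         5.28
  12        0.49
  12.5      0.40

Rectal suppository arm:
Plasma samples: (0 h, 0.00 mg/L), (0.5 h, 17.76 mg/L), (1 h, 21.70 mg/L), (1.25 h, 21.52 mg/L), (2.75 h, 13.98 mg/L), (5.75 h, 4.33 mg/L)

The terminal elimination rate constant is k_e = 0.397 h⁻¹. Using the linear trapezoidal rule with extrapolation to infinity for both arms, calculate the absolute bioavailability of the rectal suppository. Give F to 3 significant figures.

Trapezoidal AUC_0→12.5 (IV):
  [0→6]: (57.13+5.28)/2 × 6 = 187.23
  [6→12]: (5.28+0.49)/2 × 6 = 17.31
  [12→12.5]: (0.49+0.40)/2 × 0.5 = 0.2225
  Sum = 204.7625 mg/L·h
IV tail: 0.40/0.397 = 1.008; AUC_iv,0→∞ = 204.7625 + 1.008 = 205.7705 mg/L·h
Trapezoidal AUC_0→5.75 (rectal suppository):
  [0→0.5]: (0.00+17.76)/2 × 0.5 = 4.44
  [0.5→1]: (17.76+21.70)/2 × 0.5 = 9.865
  [1→1.25]: (21.70+21.52)/2 × 0.25 = 5.4025
  [1.25→2.75]: (21.52+13.98)/2 × 1.5 = 26.625
  [2.75→5.75]: (13.98+4.33)/2 × 3 = 27.465
  Sum = 73.7975 mg/L·h
rectal suppository tail: 4.33/0.397 = 10.907; AUC_ev,0→∞ = 73.7975 + 10.907 = 84.7045 mg/L·h
F = (AUC_ev/D_ev)/(AUC_iv/D_iv) = (84.7045/10)/(205.7705/5) = 8.47045/41.1541 = 0.2058

F = 0.206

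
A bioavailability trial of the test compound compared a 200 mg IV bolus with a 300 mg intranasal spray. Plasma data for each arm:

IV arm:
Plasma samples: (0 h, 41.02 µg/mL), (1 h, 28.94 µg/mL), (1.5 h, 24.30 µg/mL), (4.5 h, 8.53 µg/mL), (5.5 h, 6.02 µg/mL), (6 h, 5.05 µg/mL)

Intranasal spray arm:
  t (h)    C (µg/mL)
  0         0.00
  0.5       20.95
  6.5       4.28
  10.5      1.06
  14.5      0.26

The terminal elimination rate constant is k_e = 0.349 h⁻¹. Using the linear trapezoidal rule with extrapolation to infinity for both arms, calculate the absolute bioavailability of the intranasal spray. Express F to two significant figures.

F = 0.52

Trapezoidal AUC_0→6 (IV):
  [0→1]: (41.02+28.94)/2 × 1 = 34.98
  [1→1.5]: (28.94+24.30)/2 × 0.5 = 13.31
  [1.5→4.5]: (24.30+8.53)/2 × 3 = 49.245
  [4.5→5.5]: (8.53+6.02)/2 × 1 = 7.275
  [5.5→6]: (6.02+5.05)/2 × 0.5 = 2.7675
  Sum = 107.5775 µg/mL·h
IV tail: 5.05/0.349 = 14.470; AUC_iv,0→∞ = 107.5775 + 14.470 = 122.0475 µg/mL·h
Trapezoidal AUC_0→14.5 (intranasal spray):
  [0→0.5]: (0.00+20.95)/2 × 0.5 = 5.2375
  [0.5→6.5]: (20.95+4.28)/2 × 6 = 75.69
  [6.5→10.5]: (4.28+1.06)/2 × 4 = 10.68
  [10.5→14.5]: (1.06+0.26)/2 × 4 = 2.64
  Sum = 94.2475 µg/mL·h
intranasal spray tail: 0.26/0.349 = 0.745; AUC_ev,0→∞ = 94.2475 + 0.745 = 94.9925 µg/mL·h
F = (AUC_ev/D_ev)/(AUC_iv/D_iv) = (94.9925/300)/(122.0475/200) = 0.316642/0.6102375 = 0.5189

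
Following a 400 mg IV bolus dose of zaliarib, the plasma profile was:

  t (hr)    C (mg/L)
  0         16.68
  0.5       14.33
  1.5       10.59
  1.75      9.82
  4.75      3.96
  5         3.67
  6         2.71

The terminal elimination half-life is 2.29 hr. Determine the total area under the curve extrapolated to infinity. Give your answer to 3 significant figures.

Trapezoidal AUC_0→6:
  [0→0.5]: (16.68+14.33)/2 × 0.5 = 7.7525
  [0.5→1.5]: (14.33+10.59)/2 × 1 = 12.46
  [1.5→1.75]: (10.59+9.82)/2 × 0.25 = 2.55125
  [1.75→4.75]: (9.82+3.96)/2 × 3 = 20.67
  [4.75→5]: (3.96+3.67)/2 × 0.25 = 0.95375
  [5→6]: (3.67+2.71)/2 × 1 = 3.19
  Sum = 47.5775 mg/L·hr
k_e = ln2 / t½ = 0.693147 / 2.29 = 0.3027 hr^-1
Extrapolated tail: C_last / k_e = 2.71 / 0.3027 = 8.953
AUC_0→∞ = 47.5775 + 8.953 = 56.5305 mg/L·hr

AUC = 56.5 mg/L·hr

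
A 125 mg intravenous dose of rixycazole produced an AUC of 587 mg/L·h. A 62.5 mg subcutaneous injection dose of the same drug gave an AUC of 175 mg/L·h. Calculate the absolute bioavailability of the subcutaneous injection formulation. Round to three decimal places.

F = 0.596

F = (AUC_ev / D_ev) / (AUC_iv / D_iv)
  = (175/62.5) / (587/125)
  = 2.8 / 4.696 = 0.5963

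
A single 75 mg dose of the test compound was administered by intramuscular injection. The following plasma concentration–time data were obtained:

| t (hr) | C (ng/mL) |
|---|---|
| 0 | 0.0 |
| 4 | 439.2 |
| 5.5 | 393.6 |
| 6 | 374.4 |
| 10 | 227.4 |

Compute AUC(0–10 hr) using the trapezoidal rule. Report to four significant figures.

Trapezoidal AUC_0→10:
  [0→4]: (0.0+439.2)/2 × 4 = 878.4
  [4→5.5]: (439.2+393.6)/2 × 1.5 = 624.6
  [5.5→6]: (393.6+374.4)/2 × 0.5 = 192.0
  [6→10]: (374.4+227.4)/2 × 4 = 1203.6
  Sum = 2898.6 ng/mL·hr

AUC = 2899 ng/mL·hr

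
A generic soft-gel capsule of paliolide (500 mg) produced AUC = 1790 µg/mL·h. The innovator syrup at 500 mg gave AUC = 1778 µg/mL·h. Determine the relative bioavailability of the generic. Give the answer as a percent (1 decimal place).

F_rel = (AUC_test/D_test) / (AUC_ref/D_ref)
      = (1790/500) / (1778/500)
      = 3.58 / 3.556 = 1.0067 = 100.67%

F_rel = 100.7%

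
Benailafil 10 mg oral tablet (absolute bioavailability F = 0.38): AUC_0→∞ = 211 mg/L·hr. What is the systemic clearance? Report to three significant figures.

CL = F × Dose / AUC_0→∞
   = 0.38 × 10 / 211 = 0.0180095 L/hr

CL = 0.0180 L/hr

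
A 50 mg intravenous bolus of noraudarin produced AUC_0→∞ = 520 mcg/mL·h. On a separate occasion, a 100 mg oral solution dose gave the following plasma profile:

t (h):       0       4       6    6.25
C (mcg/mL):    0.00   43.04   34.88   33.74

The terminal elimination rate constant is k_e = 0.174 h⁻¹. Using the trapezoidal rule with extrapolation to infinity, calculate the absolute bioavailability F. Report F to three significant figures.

Trapezoidal AUC_0→6.25 (oral solution):
  [0→4]: (0.00+43.04)/2 × 4 = 86.08
  [4→6]: (43.04+34.88)/2 × 2 = 77.92
  [6→6.25]: (34.88+33.74)/2 × 0.25 = 8.5775
  Sum = 172.5775 mcg/mL·h
Tail: C_last/k_e = 33.74/0.174 = 193.908
AUC_0→∞ (oral solution) = 172.5775 + 193.908 = 366.4855 mcg/mL·h
F = (AUC_ev/D_ev)/(AUC_iv/D_iv) = (366.4855/100)/(520/50) = 3.664855/10.4 = 0.3524

F = 0.352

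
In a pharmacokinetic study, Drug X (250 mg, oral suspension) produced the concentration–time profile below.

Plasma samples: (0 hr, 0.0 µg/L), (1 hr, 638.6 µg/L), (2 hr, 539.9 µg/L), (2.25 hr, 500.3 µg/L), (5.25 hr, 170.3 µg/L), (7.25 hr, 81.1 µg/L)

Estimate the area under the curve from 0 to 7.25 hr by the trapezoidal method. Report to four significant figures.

AUC = 2296 µg/L·hr

Trapezoidal AUC_0→7.25:
  [0→1]: (0.0+638.6)/2 × 1 = 319.3
  [1→2]: (638.6+539.9)/2 × 1 = 589.25
  [2→2.25]: (539.9+500.3)/2 × 0.25 = 130.025
  [2.25→5.25]: (500.3+170.3)/2 × 3 = 1005.9
  [5.25→7.25]: (170.3+81.1)/2 × 2 = 251.4
  Sum = 2295.875 µg/L·hr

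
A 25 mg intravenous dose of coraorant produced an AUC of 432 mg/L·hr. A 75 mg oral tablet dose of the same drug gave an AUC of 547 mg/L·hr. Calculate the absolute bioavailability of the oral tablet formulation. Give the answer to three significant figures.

F = 0.422

F = (AUC_ev / D_ev) / (AUC_iv / D_iv)
  = (547/75) / (432/25)
  = 7.29333 / 17.28 = 0.4221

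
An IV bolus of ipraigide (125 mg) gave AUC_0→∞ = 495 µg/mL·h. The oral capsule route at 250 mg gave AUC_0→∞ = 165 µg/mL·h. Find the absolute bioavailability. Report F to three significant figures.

F = 0.167

F = (AUC_ev / D_ev) / (AUC_iv / D_iv)
  = (165/250) / (495/125)
  = 0.66 / 3.96 = 0.1667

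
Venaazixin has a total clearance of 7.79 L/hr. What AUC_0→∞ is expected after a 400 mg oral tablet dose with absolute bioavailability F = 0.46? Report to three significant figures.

AUC_0→∞ = F × Dose / CL
        = 0.46 × 400 / 7.79 = 23.62 mg/L·hr

AUC = 23.6 mg/L·hr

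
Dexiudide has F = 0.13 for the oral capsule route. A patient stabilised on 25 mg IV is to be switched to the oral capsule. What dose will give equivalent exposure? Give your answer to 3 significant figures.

For equal systemic exposure: F × D_ev = D_iv
D_ev = D_iv / F = 25 / 0.13 = 192.308 mg

D_oral = 192 mg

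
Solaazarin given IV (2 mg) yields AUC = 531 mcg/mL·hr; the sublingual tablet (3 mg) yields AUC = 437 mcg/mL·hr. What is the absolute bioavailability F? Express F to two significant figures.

F = (AUC_ev / D_ev) / (AUC_iv / D_iv)
  = (437/3) / (531/2)
  = 145.667 / 265.5 = 0.5487

F = 0.55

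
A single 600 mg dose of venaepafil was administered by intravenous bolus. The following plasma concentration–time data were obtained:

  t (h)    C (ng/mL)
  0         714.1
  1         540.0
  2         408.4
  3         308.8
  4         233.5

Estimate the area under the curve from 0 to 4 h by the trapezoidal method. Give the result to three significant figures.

AUC = 1730 ng/mL·h

Trapezoidal AUC_0→4:
  [0→1]: (714.1+540.0)/2 × 1 = 627.05
  [1→2]: (540.0+408.4)/2 × 1 = 474.2
  [2→3]: (408.4+308.8)/2 × 1 = 358.6
  [3→4]: (308.8+233.5)/2 × 1 = 271.15
  Sum = 1731.0 ng/mL·h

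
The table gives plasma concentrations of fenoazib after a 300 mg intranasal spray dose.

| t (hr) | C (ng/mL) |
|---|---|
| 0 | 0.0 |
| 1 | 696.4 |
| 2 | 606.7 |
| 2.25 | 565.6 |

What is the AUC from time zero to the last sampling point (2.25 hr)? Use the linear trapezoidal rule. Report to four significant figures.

AUC = 1146 ng/mL·hr

Trapezoidal AUC_0→2.25:
  [0→1]: (0.0+696.4)/2 × 1 = 348.2
  [1→2]: (696.4+606.7)/2 × 1 = 651.55
  [2→2.25]: (606.7+565.6)/2 × 0.25 = 146.5375
  Sum = 1146.2875 ng/mL·hr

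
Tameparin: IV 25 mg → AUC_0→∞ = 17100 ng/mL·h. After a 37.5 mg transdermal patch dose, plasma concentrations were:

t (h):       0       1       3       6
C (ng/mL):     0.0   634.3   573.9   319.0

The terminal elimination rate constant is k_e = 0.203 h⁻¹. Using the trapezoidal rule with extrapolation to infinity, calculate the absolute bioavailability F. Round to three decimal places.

F = 0.173

Trapezoidal AUC_0→6 (transdermal patch):
  [0→1]: (0.0+634.3)/2 × 1 = 317.15
  [1→3]: (634.3+573.9)/2 × 2 = 1208.2
  [3→6]: (573.9+319.0)/2 × 3 = 1339.35
  Sum = 2864.7 ng/mL·h
Tail: C_last/k_e = 319.0/0.203 = 1571.429
AUC_0→∞ (transdermal patch) = 2864.7 + 1571.429 = 4436.129 ng/mL·h
F = (AUC_ev/D_ev)/(AUC_iv/D_iv) = (4436.129/37.5)/(17100/25) = 118.297/684 = 0.1729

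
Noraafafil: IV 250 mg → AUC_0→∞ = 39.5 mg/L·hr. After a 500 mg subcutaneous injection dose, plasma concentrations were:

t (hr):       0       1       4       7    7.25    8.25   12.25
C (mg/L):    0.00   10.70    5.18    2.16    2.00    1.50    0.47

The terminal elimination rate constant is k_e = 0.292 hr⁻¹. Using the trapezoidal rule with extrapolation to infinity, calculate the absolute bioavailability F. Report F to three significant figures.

Trapezoidal AUC_0→12.25 (subcutaneous injection):
  [0→1]: (0.00+10.70)/2 × 1 = 5.35
  [1→4]: (10.70+5.18)/2 × 3 = 23.82
  [4→7]: (5.18+2.16)/2 × 3 = 11.01
  [7→7.25]: (2.16+2.00)/2 × 0.25 = 0.52
  [7.25→8.25]: (2.00+1.50)/2 × 1 = 1.75
  [8.25→12.25]: (1.50+0.47)/2 × 4 = 3.94
  Sum = 46.39 mg/L·hr
Tail: C_last/k_e = 0.47/0.292 = 1.610
AUC_0→∞ (subcutaneous injection) = 46.39 + 1.610 = 48.0 mg/L·hr
F = (AUC_ev/D_ev)/(AUC_iv/D_iv) = (48.0/500)/(39.5/250) = 0.096/0.158 = 0.6076

F = 0.608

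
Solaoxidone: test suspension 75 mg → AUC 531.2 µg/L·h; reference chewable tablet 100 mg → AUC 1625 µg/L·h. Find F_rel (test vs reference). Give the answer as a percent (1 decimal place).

F_rel = 43.6%

F_rel = (AUC_test/D_test) / (AUC_ref/D_ref)
      = (531.2/75) / (1625/100)
      = 7.08267 / 16.25 = 0.4359 = 43.59%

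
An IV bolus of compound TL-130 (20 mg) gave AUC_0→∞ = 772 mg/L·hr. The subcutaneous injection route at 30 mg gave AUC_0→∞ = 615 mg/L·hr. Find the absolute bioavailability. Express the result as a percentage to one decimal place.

F = (AUC_ev / D_ev) / (AUC_iv / D_iv)
  = (615/30) / (772/20)
  = 20.5 / 38.6 = 0.5311
  = 53.11%

F = 53.1%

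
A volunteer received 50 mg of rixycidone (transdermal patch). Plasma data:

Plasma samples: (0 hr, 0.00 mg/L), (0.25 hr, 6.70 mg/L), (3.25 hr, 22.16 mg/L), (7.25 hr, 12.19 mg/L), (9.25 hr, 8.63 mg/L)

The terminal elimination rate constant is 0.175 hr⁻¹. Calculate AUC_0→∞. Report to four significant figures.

Trapezoidal AUC_0→9.25:
  [0→0.25]: (0.00+6.70)/2 × 0.25 = 0.8375
  [0.25→3.25]: (6.70+22.16)/2 × 3 = 43.29
  [3.25→7.25]: (22.16+12.19)/2 × 4 = 68.7
  [7.25→9.25]: (12.19+8.63)/2 × 2 = 20.82
  Sum = 133.6475 mg/L·hr
Extrapolated tail: C_last / k_e = 8.63 / 0.175 = 49.314
AUC_0→∞ = 133.6475 + 49.314 = 182.9615 mg/L·hr

AUC = 183.0 mg/L·hr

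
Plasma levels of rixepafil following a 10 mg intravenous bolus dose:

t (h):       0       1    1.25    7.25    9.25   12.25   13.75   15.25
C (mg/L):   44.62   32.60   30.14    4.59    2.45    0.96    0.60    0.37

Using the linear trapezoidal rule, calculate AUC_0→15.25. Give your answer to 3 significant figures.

AUC = 165 mg/L·h

Trapezoidal AUC_0→15.25:
  [0→1]: (44.62+32.60)/2 × 1 = 38.61
  [1→1.25]: (32.60+30.14)/2 × 0.25 = 7.8425
  [1.25→7.25]: (30.14+4.59)/2 × 6 = 104.19
  [7.25→9.25]: (4.59+2.45)/2 × 2 = 7.04
  [9.25→12.25]: (2.45+0.96)/2 × 3 = 5.115
  [12.25→13.75]: (0.96+0.60)/2 × 1.5 = 1.17
  [13.75→15.25]: (0.60+0.37)/2 × 1.5 = 0.7275
  Sum = 164.695 mg/L·h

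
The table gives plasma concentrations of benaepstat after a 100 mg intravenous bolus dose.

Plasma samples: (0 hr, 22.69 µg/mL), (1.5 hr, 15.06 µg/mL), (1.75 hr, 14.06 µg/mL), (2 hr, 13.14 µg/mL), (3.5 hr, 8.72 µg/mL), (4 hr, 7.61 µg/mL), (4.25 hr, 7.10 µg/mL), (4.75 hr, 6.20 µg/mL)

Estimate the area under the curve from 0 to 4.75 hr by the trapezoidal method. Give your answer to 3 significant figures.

Trapezoidal AUC_0→4.75:
  [0→1.5]: (22.69+15.06)/2 × 1.5 = 28.3125
  [1.5→1.75]: (15.06+14.06)/2 × 0.25 = 3.64
  [1.75→2]: (14.06+13.14)/2 × 0.25 = 3.4
  [2→3.5]: (13.14+8.72)/2 × 1.5 = 16.395
  [3.5→4]: (8.72+7.61)/2 × 0.5 = 4.0825
  [4→4.25]: (7.61+7.10)/2 × 0.25 = 1.83875
  [4.25→4.75]: (7.10+6.20)/2 × 0.5 = 3.325
  Sum = 60.99375 µg/mL·hr

AUC = 61.0 µg/mL·hr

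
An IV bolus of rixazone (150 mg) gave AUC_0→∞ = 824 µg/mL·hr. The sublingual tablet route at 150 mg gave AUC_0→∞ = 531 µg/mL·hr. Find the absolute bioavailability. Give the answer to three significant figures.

F = (AUC_ev / D_ev) / (AUC_iv / D_iv)
  = (531/150) / (824/150)
  = 3.54 / 5.49333 = 0.6444

F = 0.644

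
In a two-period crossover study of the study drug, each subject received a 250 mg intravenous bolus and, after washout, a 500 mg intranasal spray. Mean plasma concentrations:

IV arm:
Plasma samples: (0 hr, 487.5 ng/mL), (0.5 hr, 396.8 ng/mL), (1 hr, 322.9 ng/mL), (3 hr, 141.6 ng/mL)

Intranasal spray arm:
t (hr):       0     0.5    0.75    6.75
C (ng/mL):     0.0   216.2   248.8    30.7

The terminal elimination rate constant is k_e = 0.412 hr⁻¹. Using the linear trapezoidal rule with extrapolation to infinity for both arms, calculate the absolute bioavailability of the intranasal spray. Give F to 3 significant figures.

Trapezoidal AUC_0→3 (IV):
  [0→0.5]: (487.5+396.8)/2 × 0.5 = 221.075
  [0.5→1]: (396.8+322.9)/2 × 0.5 = 179.925
  [1→3]: (322.9+141.6)/2 × 2 = 464.5
  Sum = 865.5 ng/mL·hr
IV tail: 141.6/0.412 = 343.689; AUC_iv,0→∞ = 865.5 + 343.689 = 1209.189 ng/mL·hr
Trapezoidal AUC_0→6.75 (intranasal spray):
  [0→0.5]: (0.0+216.2)/2 × 0.5 = 54.05
  [0.5→0.75]: (216.2+248.8)/2 × 0.25 = 58.125
  [0.75→6.75]: (248.8+30.7)/2 × 6 = 838.5
  Sum = 950.675 ng/mL·hr
intranasal spray tail: 30.7/0.412 = 74.515; AUC_ev,0→∞ = 950.675 + 74.515 = 1025.19 ng/mL·hr
F = (AUC_ev/D_ev)/(AUC_iv/D_iv) = (1025.19/500)/(1209.189/250) = 2.05038/4.836756 = 0.4239

F = 0.424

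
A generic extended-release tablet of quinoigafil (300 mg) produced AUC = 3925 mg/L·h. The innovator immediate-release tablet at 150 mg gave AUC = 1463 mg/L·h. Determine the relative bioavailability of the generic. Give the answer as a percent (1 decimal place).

F_rel = 134.1%

F_rel = (AUC_test/D_test) / (AUC_ref/D_ref)
      = (3925/300) / (1463/150)
      = 13.0833 / 9.75333 = 1.3414 = 134.14%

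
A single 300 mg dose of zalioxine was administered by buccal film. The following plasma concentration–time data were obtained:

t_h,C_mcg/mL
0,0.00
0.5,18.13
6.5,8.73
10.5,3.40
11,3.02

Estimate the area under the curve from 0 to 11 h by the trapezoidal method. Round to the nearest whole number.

AUC = 111 mcg/mL·h

Trapezoidal AUC_0→11:
  [0→0.5]: (0.00+18.13)/2 × 0.5 = 4.5325
  [0.5→6.5]: (18.13+8.73)/2 × 6 = 80.58
  [6.5→10.5]: (8.73+3.40)/2 × 4 = 24.26
  [10.5→11]: (3.40+3.02)/2 × 0.5 = 1.605
  Sum = 110.9775 mcg/mL·h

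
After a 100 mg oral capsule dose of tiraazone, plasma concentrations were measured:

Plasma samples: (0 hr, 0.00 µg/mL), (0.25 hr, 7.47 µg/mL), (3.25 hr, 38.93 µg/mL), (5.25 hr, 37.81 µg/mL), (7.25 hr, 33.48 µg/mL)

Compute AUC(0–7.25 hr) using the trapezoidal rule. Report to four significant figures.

Trapezoidal AUC_0→7.25:
  [0→0.25]: (0.00+7.47)/2 × 0.25 = 0.93375
  [0.25→3.25]: (7.47+38.93)/2 × 3 = 69.6
  [3.25→5.25]: (38.93+37.81)/2 × 2 = 76.74
  [5.25→7.25]: (37.81+33.48)/2 × 2 = 71.29
  Sum = 218.56375 µg/mL·hr

AUC = 218.6 µg/mL·hr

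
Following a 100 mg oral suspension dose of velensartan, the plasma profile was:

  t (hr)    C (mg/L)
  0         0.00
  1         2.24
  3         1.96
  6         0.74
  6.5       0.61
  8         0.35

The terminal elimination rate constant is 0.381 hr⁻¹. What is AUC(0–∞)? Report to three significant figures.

AUC = 11.3 mg/L·hr

Trapezoidal AUC_0→8:
  [0→1]: (0.00+2.24)/2 × 1 = 1.12
  [1→3]: (2.24+1.96)/2 × 2 = 4.2
  [3→6]: (1.96+0.74)/2 × 3 = 4.05
  [6→6.5]: (0.74+0.61)/2 × 0.5 = 0.3375
  [6.5→8]: (0.61+0.35)/2 × 1.5 = 0.72
  Sum = 10.4275 mg/L·hr
Extrapolated tail: C_last / k_e = 0.35 / 0.381 = 0.919
AUC_0→∞ = 10.4275 + 0.919 = 11.3465 mg/L·hr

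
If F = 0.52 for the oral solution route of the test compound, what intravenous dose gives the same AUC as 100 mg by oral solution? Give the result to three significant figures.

D_iv = 52.0 mg

Systemic exposure from an extravascular dose = F × D_ev, so the equivalent IV dose is F × D_ev.
D_iv = F × D_ev = 0.52 × 100 = 52 mg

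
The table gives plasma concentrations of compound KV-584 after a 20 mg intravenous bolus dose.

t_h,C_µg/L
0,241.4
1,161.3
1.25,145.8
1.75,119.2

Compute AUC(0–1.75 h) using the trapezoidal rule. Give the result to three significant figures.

AUC = 306 µg/L·h

Trapezoidal AUC_0→1.75:
  [0→1]: (241.4+161.3)/2 × 1 = 201.35
  [1→1.25]: (161.3+145.8)/2 × 0.25 = 38.3875
  [1.25→1.75]: (145.8+119.2)/2 × 0.5 = 66.25
  Sum = 305.9875 µg/L·h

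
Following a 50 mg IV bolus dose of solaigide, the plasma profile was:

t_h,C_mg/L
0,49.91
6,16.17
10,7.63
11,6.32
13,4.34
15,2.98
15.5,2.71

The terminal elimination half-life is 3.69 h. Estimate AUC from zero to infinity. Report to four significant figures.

Trapezoidal AUC_0→15.5:
  [0→6]: (49.91+16.17)/2 × 6 = 198.24
  [6→10]: (16.17+7.63)/2 × 4 = 47.6
  [10→11]: (7.63+6.32)/2 × 1 = 6.975
  [11→13]: (6.32+4.34)/2 × 2 = 10.66
  [13→15]: (4.34+2.98)/2 × 2 = 7.32
  [15→15.5]: (2.98+2.71)/2 × 0.5 = 1.4225
  Sum = 272.2175 mg/L·h
k_e = ln2 / t½ = 0.693147 / 3.69 = 0.1878 h^-1
Extrapolated tail: C_last / k_e = 2.71 / 0.1878 = 14.430
AUC_0→∞ = 272.2175 + 14.430 = 286.6475 mg/L·h

AUC = 286.6 mg/L·h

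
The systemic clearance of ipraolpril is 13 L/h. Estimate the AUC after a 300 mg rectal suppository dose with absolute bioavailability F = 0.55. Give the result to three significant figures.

AUC_0→∞ = F × Dose / CL
        = 0.55 × 300 / 13 = 12.6923 mg/L·h

AUC = 12.7 mg/L·h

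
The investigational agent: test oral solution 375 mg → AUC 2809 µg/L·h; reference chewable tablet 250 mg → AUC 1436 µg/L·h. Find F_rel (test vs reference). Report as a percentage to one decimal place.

F_rel = 130.4%

F_rel = (AUC_test/D_test) / (AUC_ref/D_ref)
      = (2809/375) / (1436/250)
      = 7.49067 / 5.744 = 1.3041 = 130.41%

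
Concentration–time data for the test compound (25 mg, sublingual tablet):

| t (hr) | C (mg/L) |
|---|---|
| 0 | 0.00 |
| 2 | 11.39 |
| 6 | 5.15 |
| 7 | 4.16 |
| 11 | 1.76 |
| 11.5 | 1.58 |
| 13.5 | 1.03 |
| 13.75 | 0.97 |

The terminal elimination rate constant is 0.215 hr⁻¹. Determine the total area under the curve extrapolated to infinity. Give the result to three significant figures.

Trapezoidal AUC_0→13.75:
  [0→2]: (0.00+11.39)/2 × 2 = 11.39
  [2→6]: (11.39+5.15)/2 × 4 = 33.08
  [6→7]: (5.15+4.16)/2 × 1 = 4.655
  [7→11]: (4.16+1.76)/2 × 4 = 11.84
  [11→11.5]: (1.76+1.58)/2 × 0.5 = 0.835
  [11.5→13.5]: (1.58+1.03)/2 × 2 = 2.61
  [13.5→13.75]: (1.03+0.97)/2 × 0.25 = 0.25
  Sum = 64.66 mg/L·hr
Extrapolated tail: C_last / k_e = 0.97 / 0.215 = 4.512
AUC_0→∞ = 64.66 + 4.512 = 69.172 mg/L·hr

AUC = 69.2 mg/L·hr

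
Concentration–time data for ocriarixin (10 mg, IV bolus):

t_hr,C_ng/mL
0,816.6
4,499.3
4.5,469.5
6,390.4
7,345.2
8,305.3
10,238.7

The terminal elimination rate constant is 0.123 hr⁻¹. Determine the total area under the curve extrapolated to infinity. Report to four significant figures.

Trapezoidal AUC_0→10:
  [0→4]: (816.6+499.3)/2 × 4 = 2631.8
  [4→4.5]: (499.3+469.5)/2 × 0.5 = 242.2
  [4.5→6]: (469.5+390.4)/2 × 1.5 = 644.925
  [6→7]: (390.4+345.2)/2 × 1 = 367.8
  [7→8]: (345.2+305.3)/2 × 1 = 325.25
  [8→10]: (305.3+238.7)/2 × 2 = 544.0
  Sum = 4755.975 ng/mL·hr
Extrapolated tail: C_last / k_e = 238.7 / 0.123 = 1940.650
AUC_0→∞ = 4755.975 + 1940.650 = 6696.625 ng/mL·hr

AUC = 6697 ng/mL·hr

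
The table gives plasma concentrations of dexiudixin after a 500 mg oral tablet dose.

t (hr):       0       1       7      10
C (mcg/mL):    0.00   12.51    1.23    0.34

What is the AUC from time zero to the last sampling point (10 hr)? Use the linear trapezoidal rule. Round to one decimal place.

Trapezoidal AUC_0→10:
  [0→1]: (0.00+12.51)/2 × 1 = 6.255
  [1→7]: (12.51+1.23)/2 × 6 = 41.22
  [7→10]: (1.23+0.34)/2 × 3 = 2.355
  Sum = 49.83 mcg/mL·hr

AUC = 49.8 mcg/mL·hr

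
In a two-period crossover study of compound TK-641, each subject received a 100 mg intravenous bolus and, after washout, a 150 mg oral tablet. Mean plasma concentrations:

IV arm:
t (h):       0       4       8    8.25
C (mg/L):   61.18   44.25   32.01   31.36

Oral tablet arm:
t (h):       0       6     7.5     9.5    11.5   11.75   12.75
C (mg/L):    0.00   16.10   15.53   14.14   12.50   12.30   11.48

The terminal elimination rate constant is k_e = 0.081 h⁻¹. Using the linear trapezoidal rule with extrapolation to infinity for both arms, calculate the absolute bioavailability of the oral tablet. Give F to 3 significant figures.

F = 0.251

Trapezoidal AUC_0→8.25 (IV):
  [0→4]: (61.18+44.25)/2 × 4 = 210.86
  [4→8]: (44.25+32.01)/2 × 4 = 152.52
  [8→8.25]: (32.01+31.36)/2 × 0.25 = 7.92125
  Sum = 371.30125 mg/L·h
IV tail: 31.36/0.081 = 387.160; AUC_iv,0→∞ = 371.30125 + 387.160 = 758.46125 mg/L·h
Trapezoidal AUC_0→12.75 (oral tablet):
  [0→6]: (0.00+16.10)/2 × 6 = 48.3
  [6→7.5]: (16.10+15.53)/2 × 1.5 = 23.7225
  [7.5→9.5]: (15.53+14.14)/2 × 2 = 29.67
  [9.5→11.5]: (14.14+12.50)/2 × 2 = 26.64
  [11.5→11.75]: (12.50+12.30)/2 × 0.25 = 3.1
  [11.75→12.75]: (12.30+11.48)/2 × 1 = 11.89
  Sum = 143.3225 mg/L·h
oral tablet tail: 11.48/0.081 = 141.728; AUC_ev,0→∞ = 143.3225 + 141.728 = 285.0505 mg/L·h
F = (AUC_ev/D_ev)/(AUC_iv/D_iv) = (285.0505/150)/(758.46125/100) = 1.90034/7.5846125 = 0.2506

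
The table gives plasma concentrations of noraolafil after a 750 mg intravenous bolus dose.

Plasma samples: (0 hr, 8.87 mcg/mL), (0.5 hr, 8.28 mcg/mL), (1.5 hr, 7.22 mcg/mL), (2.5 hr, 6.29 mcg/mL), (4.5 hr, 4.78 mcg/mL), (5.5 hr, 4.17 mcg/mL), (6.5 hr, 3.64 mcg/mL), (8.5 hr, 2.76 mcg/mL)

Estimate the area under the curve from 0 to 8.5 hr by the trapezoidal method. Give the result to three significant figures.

Trapezoidal AUC_0→8.5:
  [0→0.5]: (8.87+8.28)/2 × 0.5 = 4.2875
  [0.5→1.5]: (8.28+7.22)/2 × 1 = 7.75
  [1.5→2.5]: (7.22+6.29)/2 × 1 = 6.755
  [2.5→4.5]: (6.29+4.78)/2 × 2 = 11.07
  [4.5→5.5]: (4.78+4.17)/2 × 1 = 4.475
  [5.5→6.5]: (4.17+3.64)/2 × 1 = 3.905
  [6.5→8.5]: (3.64+2.76)/2 × 2 = 6.4
  Sum = 44.6425 mcg/mL·hr

AUC = 44.6 mcg/mL·hr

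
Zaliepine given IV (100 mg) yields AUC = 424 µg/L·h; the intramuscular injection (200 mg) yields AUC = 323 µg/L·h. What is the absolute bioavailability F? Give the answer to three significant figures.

F = (AUC_ev / D_ev) / (AUC_iv / D_iv)
  = (323/200) / (424/100)
  = 1.615 / 4.24 = 0.3809

F = 0.381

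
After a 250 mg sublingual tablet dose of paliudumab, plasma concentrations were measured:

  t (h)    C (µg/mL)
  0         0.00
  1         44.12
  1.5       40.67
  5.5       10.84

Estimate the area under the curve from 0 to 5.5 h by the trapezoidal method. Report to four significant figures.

Trapezoidal AUC_0→5.5:
  [0→1]: (0.00+44.12)/2 × 1 = 22.06
  [1→1.5]: (44.12+40.67)/2 × 0.5 = 21.1975
  [1.5→5.5]: (40.67+10.84)/2 × 4 = 103.02
  Sum = 146.2775 µg/mL·h

AUC = 146.3 µg/mL·h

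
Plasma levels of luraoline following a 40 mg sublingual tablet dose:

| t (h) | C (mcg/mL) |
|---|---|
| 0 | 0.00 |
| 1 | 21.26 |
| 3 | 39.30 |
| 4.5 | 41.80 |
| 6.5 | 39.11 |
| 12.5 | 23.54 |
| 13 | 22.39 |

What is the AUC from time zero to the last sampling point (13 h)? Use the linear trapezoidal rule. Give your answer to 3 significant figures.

AUC = 412 mcg/mL·h

Trapezoidal AUC_0→13:
  [0→1]: (0.00+21.26)/2 × 1 = 10.63
  [1→3]: (21.26+39.30)/2 × 2 = 60.56
  [3→4.5]: (39.30+41.80)/2 × 1.5 = 60.825
  [4.5→6.5]: (41.80+39.11)/2 × 2 = 80.91
  [6.5→12.5]: (39.11+23.54)/2 × 6 = 187.95
  [12.5→13]: (23.54+22.39)/2 × 0.5 = 11.4825
  Sum = 412.3575 mcg/mL·h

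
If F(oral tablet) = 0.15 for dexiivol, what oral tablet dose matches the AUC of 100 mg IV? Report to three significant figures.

D_oral = 667 mg

For equal systemic exposure: F × D_ev = D_iv
D_ev = D_iv / F = 100 / 0.15 = 666.667 mg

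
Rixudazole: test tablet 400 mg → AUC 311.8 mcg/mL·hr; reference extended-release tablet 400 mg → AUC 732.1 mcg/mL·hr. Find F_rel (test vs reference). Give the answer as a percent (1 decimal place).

F_rel = 42.6%

F_rel = (AUC_test/D_test) / (AUC_ref/D_ref)
      = (311.8/400) / (732.1/400)
      = 0.7795 / 1.83025 = 0.4259 = 42.59%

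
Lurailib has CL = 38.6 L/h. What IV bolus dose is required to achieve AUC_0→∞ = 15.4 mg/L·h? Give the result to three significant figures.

Dose_iv = CL × AUC_0→∞
     = 38.6 × 15.4 = 594.44 mg

Dose = 594 mg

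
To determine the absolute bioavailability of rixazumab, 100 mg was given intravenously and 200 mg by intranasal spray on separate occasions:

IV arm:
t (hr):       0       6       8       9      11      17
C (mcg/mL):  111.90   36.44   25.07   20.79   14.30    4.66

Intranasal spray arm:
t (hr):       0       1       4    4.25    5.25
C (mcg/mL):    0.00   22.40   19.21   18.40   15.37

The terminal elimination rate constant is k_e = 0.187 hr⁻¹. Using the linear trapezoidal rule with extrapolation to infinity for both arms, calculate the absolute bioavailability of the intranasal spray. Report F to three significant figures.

Trapezoidal AUC_0→17 (IV):
  [0→6]: (111.90+36.44)/2 × 6 = 445.02
  [6→8]: (36.44+25.07)/2 × 2 = 61.51
  [8→9]: (25.07+20.79)/2 × 1 = 22.93
  [9→11]: (20.79+14.30)/2 × 2 = 35.09
  [11→17]: (14.30+4.66)/2 × 6 = 56.88
  Sum = 621.43 mcg/mL·hr
IV tail: 4.66/0.187 = 24.920; AUC_iv,0→∞ = 621.43 + 24.920 = 646.35 mcg/mL·hr
Trapezoidal AUC_0→5.25 (intranasal spray):
  [0→1]: (0.00+22.40)/2 × 1 = 11.2
  [1→4]: (22.40+19.21)/2 × 3 = 62.415
  [4→4.25]: (19.21+18.40)/2 × 0.25 = 4.70125
  [4.25→5.25]: (18.40+15.37)/2 × 1 = 16.885
  Sum = 95.20125 mcg/mL·hr
intranasal spray tail: 15.37/0.187 = 82.193; AUC_ev,0→∞ = 95.20125 + 82.193 = 177.39425 mcg/mL·hr
F = (AUC_ev/D_ev)/(AUC_iv/D_iv) = (177.39425/200)/(646.35/100) = 0.88697125/6.4635 = 0.1372

F = 0.137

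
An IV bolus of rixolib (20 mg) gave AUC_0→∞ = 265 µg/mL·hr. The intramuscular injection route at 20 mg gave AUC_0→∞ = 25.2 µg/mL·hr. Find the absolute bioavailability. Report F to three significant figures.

F = 0.0951

F = (AUC_ev / D_ev) / (AUC_iv / D_iv)
  = (25.2/20) / (265/20)
  = 1.26 / 13.25 = 0.0951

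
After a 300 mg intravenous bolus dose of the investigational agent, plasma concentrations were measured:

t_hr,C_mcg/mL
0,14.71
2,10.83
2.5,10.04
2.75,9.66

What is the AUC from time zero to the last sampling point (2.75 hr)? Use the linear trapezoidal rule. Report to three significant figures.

Trapezoidal AUC_0→2.75:
  [0→2]: (14.71+10.83)/2 × 2 = 25.54
  [2→2.5]: (10.83+10.04)/2 × 0.5 = 5.2175
  [2.5→2.75]: (10.04+9.66)/2 × 0.25 = 2.4625
  Sum = 33.22 mcg/mL·hr

AUC = 33.2 mcg/mL·hr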